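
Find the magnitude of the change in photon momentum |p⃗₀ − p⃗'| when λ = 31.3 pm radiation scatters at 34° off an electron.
1.2301e-23 kg·m/s

Photon momentum magnitude is p = h/λ.

Initial momentum:
p₀ = h/λ = 6.6261e-34/3.1300e-11 = 2.1170e-23 kg·m/s

After scattering:
λ' = λ + Δλ = 31.3 + 0.4148 = 31.7148 pm
p' = h/λ' = 6.6261e-34/3.1715e-11 = 2.0893e-23 kg·m/s

Momentum is a vector; the scattered photon's direction makes angle θ = 34° with the incident direction. The magnitude of the vector change Δp⃗ = p⃗₀ − p⃗' is found from the law of cosines:
|Δp⃗|² = p₀² + p'² − 2p₀p'cos θ
|Δp⃗|² = (2.1170e-23)² + (2.0893e-23)² − 2·2.1170e-23·2.0893e-23·cos(34°)
|Δp⃗| = 1.2301e-23 kg·m/s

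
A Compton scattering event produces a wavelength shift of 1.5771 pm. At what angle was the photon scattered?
69.51°

From the Compton formula Δλ = λ_C(1 - cos θ), we can solve for θ:

cos θ = 1 - Δλ/λ_C

Given:
- Δλ = 1.5771 pm
- λ_C = h/(m_e·c) ≈ 2.42631024 pm

cos θ = 1 - 1.5771/2.42631024
cos θ = 1 - 0.649999
cos θ = 0.350001

θ = arccos(0.350001)
θ = 69.51°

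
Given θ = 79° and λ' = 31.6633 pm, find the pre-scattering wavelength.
29.7000 pm

From λ' = λ + Δλ, we have λ = λ' - Δλ

First calculate the Compton shift:
Δλ = λ_C(1 - cos θ)
Δλ = 2.4263 × (1 - cos(79°))
Δλ = 2.4263 × 0.8092
Δλ = 1.9633 pm

Initial wavelength:
λ = λ' - Δλ
λ = 31.6633 - 1.9633
λ = 29.7000 pm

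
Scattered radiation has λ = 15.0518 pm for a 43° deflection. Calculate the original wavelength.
14.4000 pm

From λ' = λ + Δλ, we have λ = λ' - Δλ

First calculate the Compton shift:
Δλ = λ_C(1 - cos θ)
Δλ = 2.4263 × (1 - cos(43°))
Δλ = 2.4263 × 0.2686
Δλ = 0.6518 pm

Initial wavelength:
λ = λ' - Δλ
λ = 15.0518 - 0.6518
λ = 14.4000 pm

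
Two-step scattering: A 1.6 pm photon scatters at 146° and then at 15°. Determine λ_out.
6.1205 pm

Apply Compton shift twice:

First scattering at θ₁ = 146°:
Δλ₁ = λ_C(1 - cos(146°))
Δλ₁ = 2.4263 × 1.8290
Δλ₁ = 4.4378 pm

After first scattering:
λ₁ = 1.6 + 4.4378 = 6.0378 pm

Second scattering at θ₂ = 15°:
Δλ₂ = λ_C(1 - cos(15°))
Δλ₂ = 2.4263 × 0.0341
Δλ₂ = 0.0827 pm

Final wavelength:
λ₂ = 6.0378 + 0.0827 = 6.1205 pm

Total shift: Δλ_total = 4.4378 + 0.0827 = 4.5205 pm

(Intermediate values are shown rounded; full precision is carried through to the final answer.)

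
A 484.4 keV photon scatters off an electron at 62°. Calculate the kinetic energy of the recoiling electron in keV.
162.0926 keV

By energy conservation: K_e = E_initial - E_final

First find the scattered photon energy:
Initial wavelength: λ = hc/E = 2.5595 pm
Compton shift: Δλ = λ_C(1 - cos(62°)) = 1.2872 pm
Final wavelength: λ' = 2.5595 + 1.2872 = 3.8468 pm
Final photon energy: E' = hc/λ' = 322.3074 keV

Electron kinetic energy:
K_e = E - E' = 484.4000 - 322.3074 = 162.0926 keV

(Intermediate values are shown rounded; full precision is carried through to the final answer.)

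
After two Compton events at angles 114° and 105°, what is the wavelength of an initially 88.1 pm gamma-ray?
94.5675 pm

Apply Compton shift twice:

First scattering at θ₁ = 114°:
Δλ₁ = λ_C(1 - cos(114°))
Δλ₁ = 2.4263 × 1.4067
Δλ₁ = 3.4132 pm

After first scattering:
λ₁ = 88.1 + 3.4132 = 91.5132 pm

Second scattering at θ₂ = 105°:
Δλ₂ = λ_C(1 - cos(105°))
Δλ₂ = 2.4263 × 1.2588
Δλ₂ = 3.0543 pm

Final wavelength:
λ₂ = 91.5132 + 3.0543 = 94.5675 pm

Total shift: Δλ_total = 3.4132 + 3.0543 = 6.4675 pm

(Intermediate values are shown rounded; full precision is carried through to the final answer.)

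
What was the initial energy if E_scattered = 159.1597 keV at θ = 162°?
405.7001 keV

Convert final energy to wavelength (hc ≈ 1239.842 keV·pm):
λ' = hc/E' = 1239.842 / 159.1597 = 7.7899 pm

Calculate the Compton shift:
Δλ = λ_C(1 - cos(162°))
Δλ = 2.4263 × (1 - cos(162°))
Δλ = 4.7339 pm

Initial wavelength:
λ = λ' - Δλ = 7.7899 - 4.7339 = 3.0561 pm

Initial energy:
E = hc/λ = 1239.842 / 3.0561 = 405.7001 keV

(Intermediate values are shown rounded; full precision is carried through to the final answer.)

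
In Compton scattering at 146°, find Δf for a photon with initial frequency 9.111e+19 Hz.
5.232e+19 Hz (decrease)

Convert frequency to wavelength (c = 299792458 m/s):
λ₀ = c/f₀ = 299792458/9.111e+19 = 3.2904452e-12 m = 3.2904 pm

Calculate Compton shift:
Δλ = λ_C(1 - cos(146°)) = 4.4378 pm

Final wavelength:
λ' = λ₀ + Δλ = 3.2904 + 4.4378 = 7.7283 pm

Final frequency:
f' = c/λ' = 299792458/7.7282577e-12 = 3.8791726e+19 Hz

Frequency shift (decrease):
Δf = f₀ - f' = 9.111e+19 - 3.8791726e+19 = 5.232e+19 Hz

(Intermediate values are shown rounded; full precision is carried through to the final answer.)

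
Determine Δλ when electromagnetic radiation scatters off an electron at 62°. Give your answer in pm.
1.2872 pm

Using the Compton scattering formula:
Δλ = λ_C(1 - cos θ)

where λ_C = h/(m_e·c) ≈ 2.4263 pm is the Compton wavelength of an electron.

For θ = 62°:
cos(62°) = 0.4695
1 - cos(62°) = 0.5305

Δλ = 2.4263 × 0.5305
Δλ = 1.2872 pm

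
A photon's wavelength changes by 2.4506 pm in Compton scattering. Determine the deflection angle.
90.57°

From the Compton formula Δλ = λ_C(1 - cos θ), we can solve for θ:

cos θ = 1 - Δλ/λ_C

Given:
- Δλ = 2.4506 pm
- λ_C = h/(m_e·c) ≈ 2.42631024 pm

cos θ = 1 - 2.4506/2.42631024
cos θ = 1 - 1.010011
cos θ = -0.010011

θ = arccos(-0.010011)
θ = 90.57°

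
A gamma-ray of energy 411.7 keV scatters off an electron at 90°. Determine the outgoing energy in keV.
228.0032 keV

First convert energy to wavelength:
λ = hc/E, with hc ≈ 1239.842 keV·pm (i.e. 1239.842 eV·nm)

For E = 411.7 keV = 411700 eV:
λ = 1239.842 keV·pm / 411.7 keV
λ = 3.0115 pm

Calculate the Compton shift:
Δλ = λ_C(1 - cos(90°)) = 2.4263 × 1.0000
Δλ = 2.4263 pm

Final wavelength:
λ' = 3.0115 + 2.4263 = 5.4378 pm

Final energy:
E' = hc/λ' = 1239.842 / 5.4378 = 228.0032 keV

(Intermediate values are shown rounded; full precision is carried through to the final answer.)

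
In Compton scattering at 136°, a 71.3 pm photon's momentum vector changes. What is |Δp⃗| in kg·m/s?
1.6758e-23 kg·m/s

Photon momentum magnitude is p = h/λ.

Initial momentum:
p₀ = h/λ = 6.6261e-34/7.1300e-11 = 9.2932e-24 kg·m/s

After scattering:
λ' = λ + Δλ = 71.3 + 4.1717 = 75.4717 pm
p' = h/λ' = 6.6261e-34/7.5472e-11 = 8.7795e-24 kg·m/s

Momentum is a vector; the scattered photon's direction makes angle θ = 136° with the incident direction. The magnitude of the vector change Δp⃗ = p⃗₀ − p⃗' is found from the law of cosines:
|Δp⃗|² = p₀² + p'² − 2p₀p'cos θ
|Δp⃗|² = (9.2932e-24)² + (8.7795e-24)² − 2·9.2932e-24·8.7795e-24·cos(136°)
|Δp⃗| = 1.6758e-23 kg·m/s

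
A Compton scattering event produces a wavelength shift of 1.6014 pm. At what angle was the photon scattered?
70.12°

From the Compton formula Δλ = λ_C(1 - cos θ), we can solve for θ:

cos θ = 1 - Δλ/λ_C

Given:
- Δλ = 1.6014 pm
- λ_C = h/(m_e·c) ≈ 2.42631024 pm

cos θ = 1 - 1.6014/2.42631024
cos θ = 1 - 0.660015
cos θ = 0.339985

θ = arccos(0.339985)
θ = 70.12°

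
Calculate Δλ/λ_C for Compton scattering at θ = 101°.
1.1908 λ_C

The Compton shift formula is:
Δλ = λ_C(1 - cos θ)

Dividing both sides by λ_C:
Δλ/λ_C = 1 - cos θ

For θ = 101°:
Δλ/λ_C = 1 - cos(101°)
Δλ/λ_C = 1 - -0.1908
Δλ/λ_C = 1.1908

This means the shift is 1.1908 × λ_C = 2.8893 pm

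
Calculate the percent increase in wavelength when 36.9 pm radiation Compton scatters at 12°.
0.1437%

Calculate the Compton shift:
Δλ = λ_C(1 - cos(12°))
Δλ = 2.4263 × (1 - cos(12°))
Δλ = 2.4263 × 0.0219
Δλ = 0.0530 pm

Percentage change:
(Δλ/λ₀) × 100 = (0.0530/36.9) × 100
= 0.1437%

(Intermediate values are shown rounded; full precision is carried through to the final answer.)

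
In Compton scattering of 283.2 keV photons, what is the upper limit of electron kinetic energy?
148.8812 keV

Maximum energy transfer occurs at θ = 180° (backscattering).

Initial photon: E₀ = 283.2 keV → λ₀ = 4.3780 pm

Maximum Compton shift (at 180°):
Δλ_max = 2λ_C = 2 × 2.4263 = 4.8526 pm

Final wavelength:
λ' = 4.3780 + 4.8526 = 9.2306 pm

Minimum photon energy (maximum energy to electron):
E'_min = hc/λ' = 134.3188 keV

Maximum electron kinetic energy:
K_max = E₀ - E'_min = 283.2000 - 134.3188 = 148.8812 keV

(Intermediate values are shown rounded; full precision is carried through to the final answer.)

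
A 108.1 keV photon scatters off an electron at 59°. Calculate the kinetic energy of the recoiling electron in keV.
10.0583 keV

By energy conservation: K_e = E_initial - E_final

First find the scattered photon energy:
Initial wavelength: λ = hc/E = 11.4694 pm
Compton shift: Δλ = λ_C(1 - cos(59°)) = 1.1767 pm
Final wavelength: λ' = 11.4694 + 1.1767 = 12.6461 pm
Final photon energy: E' = hc/λ' = 98.0417 keV

Electron kinetic energy:
K_e = E - E' = 108.1000 - 98.0417 = 10.0583 keV

(Intermediate values are shown rounded; full precision is carried through to the final answer.)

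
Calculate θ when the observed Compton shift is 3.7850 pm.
124.05°

From the Compton formula Δλ = λ_C(1 - cos θ), we can solve for θ:

cos θ = 1 - Δλ/λ_C

Given:
- Δλ = 3.7850 pm
- λ_C = h/(m_e·c) ≈ 2.42631024 pm

cos θ = 1 - 3.7850/2.42631024
cos θ = 1 - 1.559982
cos θ = -0.559982

θ = arccos(-0.559982)
θ = 124.05°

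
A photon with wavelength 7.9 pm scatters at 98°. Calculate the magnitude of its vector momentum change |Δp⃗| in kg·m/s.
1.1111e-22 kg·m/s

Photon momentum magnitude is p = h/λ.

Initial momentum:
p₀ = h/λ = 6.6261e-34/7.9000e-12 = 8.3874e-23 kg·m/s

After scattering:
λ' = λ + Δλ = 7.9 + 2.7640 = 10.6640 pm
p' = h/λ' = 6.6261e-34/1.0664e-11 = 6.2135e-23 kg·m/s

Momentum is a vector; the scattered photon's direction makes angle θ = 98° with the incident direction. The magnitude of the vector change Δp⃗ = p⃗₀ − p⃗' is found from the law of cosines:
|Δp⃗|² = p₀² + p'² − 2p₀p'cos θ
|Δp⃗|² = (8.3874e-23)² + (6.2135e-23)² − 2·8.3874e-23·6.2135e-23·cos(98°)
|Δp⃗| = 1.1111e-22 kg·m/s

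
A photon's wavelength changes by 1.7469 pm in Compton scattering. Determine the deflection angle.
73.74°

From the Compton formula Δλ = λ_C(1 - cos θ), we can solve for θ:

cos θ = 1 - Δλ/λ_C

Given:
- Δλ = 1.7469 pm
- λ_C = h/(m_e·c) ≈ 2.42631024 pm

cos θ = 1 - 1.7469/2.42631024
cos θ = 1 - 0.719982
cos θ = 0.280018

θ = arccos(0.280018)
θ = 73.74°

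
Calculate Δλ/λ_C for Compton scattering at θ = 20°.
0.0603 λ_C

The Compton shift formula is:
Δλ = λ_C(1 - cos θ)

Dividing both sides by λ_C:
Δλ/λ_C = 1 - cos θ

For θ = 20°:
Δλ/λ_C = 1 - cos(20°)
Δλ/λ_C = 1 - 0.9397
Δλ/λ_C = 0.0603

This means the shift is 0.0603 × λ_C = 0.1463 pm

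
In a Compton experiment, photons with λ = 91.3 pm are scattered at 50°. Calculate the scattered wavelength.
92.1667 pm

Using the Compton scattering formula:
λ' = λ + Δλ = λ + λ_C(1 - cos θ)

Given:
- Initial wavelength λ = 91.3 pm
- Scattering angle θ = 50°
- Compton wavelength λ_C ≈ 2.4263 pm

Calculate the shift:
Δλ = 2.4263 × (1 - cos(50°))
Δλ = 2.4263 × 0.3572
Δλ = 0.8667 pm

Final wavelength:
λ' = 91.3 + 0.8667 = 92.1667 pm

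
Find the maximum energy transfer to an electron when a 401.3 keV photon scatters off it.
245.1916 keV

Maximum energy transfer occurs at θ = 180° (backscattering).

Initial photon: E₀ = 401.3 keV → λ₀ = 3.0896 pm

Maximum Compton shift (at 180°):
Δλ_max = 2λ_C = 2 × 2.4263 = 4.8526 pm

Final wavelength:
λ' = 3.0896 + 4.8526 = 7.9422 pm

Minimum photon energy (maximum energy to electron):
E'_min = hc/λ' = 156.1084 keV

Maximum electron kinetic energy:
K_max = E₀ - E'_min = 401.3000 - 156.1084 = 245.1916 keV

(Intermediate values are shown rounded; full precision is carried through to the final answer.)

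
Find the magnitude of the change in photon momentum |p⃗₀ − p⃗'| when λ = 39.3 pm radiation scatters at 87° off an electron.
2.2580e-23 kg·m/s

Photon momentum magnitude is p = h/λ.

Initial momentum:
p₀ = h/λ = 6.6261e-34/3.9300e-11 = 1.6860e-23 kg·m/s

After scattering:
λ' = λ + Δλ = 39.3 + 2.2993 = 41.5993 pm
p' = h/λ' = 6.6261e-34/4.1599e-11 = 1.5928e-23 kg·m/s

Momentum is a vector; the scattered photon's direction makes angle θ = 87° with the incident direction. The magnitude of the vector change Δp⃗ = p⃗₀ − p⃗' is found from the law of cosines:
|Δp⃗|² = p₀² + p'² − 2p₀p'cos θ
|Δp⃗|² = (1.6860e-23)² + (1.5928e-23)² − 2·1.6860e-23·1.5928e-23·cos(87°)
|Δp⃗| = 2.2580e-23 kg·m/s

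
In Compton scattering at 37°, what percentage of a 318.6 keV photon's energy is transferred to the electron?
0.1115 (or 11.15%)

Calculate initial and final photon energies:

Initial: E₀ = 318.6 keV → λ₀ = 3.8915 pm
Compton shift: Δλ = 0.4886 pm
Final wavelength: λ' = 4.3801 pm
Final energy: E' = 283.0622 keV

Fractional energy loss:
(E₀ - E')/E₀ = (318.6000 - 283.0622)/318.6000
= 35.5378/318.6000
= 0.1115
= 11.15%

(Intermediate values are shown rounded; full precision is carried through to the final answer.)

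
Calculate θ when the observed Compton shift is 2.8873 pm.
100.95°

From the Compton formula Δλ = λ_C(1 - cos θ), we can solve for θ:

cos θ = 1 - Δλ/λ_C

Given:
- Δλ = 2.8873 pm
- λ_C = h/(m_e·c) ≈ 2.42631024 pm

cos θ = 1 - 2.8873/2.42631024
cos θ = 1 - 1.189996
cos θ = -0.189996

θ = arccos(-0.189996)
θ = 100.95°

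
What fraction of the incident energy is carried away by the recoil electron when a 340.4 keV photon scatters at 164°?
0.5664 (or 56.64%)

Calculate initial and final photon energies:

Initial: E₀ = 340.4 keV → λ₀ = 3.6423 pm
Compton shift: Δλ = 4.7586 pm
Final wavelength: λ' = 8.4009 pm
Final energy: E' = 147.5838 keV

Fractional energy loss:
(E₀ - E')/E₀ = (340.4000 - 147.5838)/340.4000
= 192.8162/340.4000
= 0.5664
= 56.64%

(Intermediate values are shown rounded; full precision is carried through to the final answer.)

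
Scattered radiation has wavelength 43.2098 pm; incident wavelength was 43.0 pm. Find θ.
24.00°

First find the wavelength shift:
Δλ = λ' - λ = 43.2098 - 43.0 = 0.2098 pm

Using Δλ = λ_C(1 - cos θ), with λ_C = h/(m_e·c) ≈ 2.42631024 pm:
cos θ = 1 - Δλ/λ_C
cos θ = 1 - 0.2098/2.42631024
cos θ = 0.913531

θ = arccos(0.913531)
θ = 24.00°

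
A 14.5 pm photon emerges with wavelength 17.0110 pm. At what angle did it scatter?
92.00°

First find the wavelength shift:
Δλ = λ' - λ = 17.0110 - 14.5 = 2.5110 pm

Using Δλ = λ_C(1 - cos θ), with λ_C = h/(m_e·c) ≈ 2.42631024 pm:
cos θ = 1 - Δλ/λ_C
cos θ = 1 - 2.5110/2.42631024
cos θ = -0.034905

θ = arccos(-0.034905)
θ = 92.00°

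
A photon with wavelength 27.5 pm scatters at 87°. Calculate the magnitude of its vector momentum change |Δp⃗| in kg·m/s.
3.1920e-23 kg·m/s

Photon momentum magnitude is p = h/λ.

Initial momentum:
p₀ = h/λ = 6.6261e-34/2.7500e-11 = 2.4095e-23 kg·m/s

After scattering:
λ' = λ + Δλ = 27.5 + 2.2993 = 29.7993 pm
p' = h/λ' = 6.6261e-34/2.9799e-11 = 2.2236e-23 kg·m/s

Momentum is a vector; the scattered photon's direction makes angle θ = 87° with the incident direction. The magnitude of the vector change Δp⃗ = p⃗₀ − p⃗' is found from the law of cosines:
|Δp⃗|² = p₀² + p'² − 2p₀p'cos θ
|Δp⃗|² = (2.4095e-23)² + (2.2236e-23)² − 2·2.4095e-23·2.2236e-23·cos(87°)
|Δp⃗| = 3.1920e-23 kg·m/s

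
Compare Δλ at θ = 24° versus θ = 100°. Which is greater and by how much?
100° produces the larger shift by a factor of 13.575

Calculate both shifts using Δλ = λ_C(1 - cos θ):

For θ₁ = 24°:
Δλ₁ = 2.4263 × (1 - cos(24°))
Δλ₁ = 2.4263 × 0.0865
Δλ₁ = 0.2098 pm

For θ₂ = 100°:
Δλ₂ = 2.4263 × (1 - cos(100°))
Δλ₂ = 2.4263 × 1.1736
Δλ₂ = 2.8476 pm

The 100° angle produces the larger shift.
Ratio: 2.8476/0.2098 = 13.575

(Intermediate values are shown rounded; full precision is carried through to the final answer.)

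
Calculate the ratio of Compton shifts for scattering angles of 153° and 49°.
153° produces the larger shift by a factor of 5.498

Calculate both shifts using Δλ = λ_C(1 - cos θ):

For θ₁ = 49°:
Δλ₁ = 2.4263 × (1 - cos(49°))
Δλ₁ = 2.4263 × 0.3439
Δλ₁ = 0.8345 pm

For θ₂ = 153°:
Δλ₂ = 2.4263 × (1 - cos(153°))
Δλ₂ = 2.4263 × 1.8910
Δλ₂ = 4.5882 pm

The 153° angle produces the larger shift.
Ratio: 4.5882/0.8345 = 5.498

(Intermediate values are shown rounded; full precision is carried through to the final answer.)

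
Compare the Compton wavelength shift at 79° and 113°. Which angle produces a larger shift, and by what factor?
113° produces the larger shift by a factor of 1.719

Calculate both shifts using Δλ = λ_C(1 - cos θ):

For θ₁ = 79°:
Δλ₁ = 2.4263 × (1 - cos(79°))
Δλ₁ = 2.4263 × 0.8092
Δλ₁ = 1.9633 pm

For θ₂ = 113°:
Δλ₂ = 2.4263 × (1 - cos(113°))
Δλ₂ = 2.4263 × 1.3907
Δλ₂ = 3.3743 pm

The 113° angle produces the larger shift.
Ratio: 3.3743/1.9633 = 1.719

(Intermediate values are shown rounded; full precision is carried through to the final answer.)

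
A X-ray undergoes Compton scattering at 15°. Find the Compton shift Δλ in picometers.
0.0827 pm

Using the Compton scattering formula:
Δλ = λ_C(1 - cos θ)

where λ_C = h/(m_e·c) ≈ 2.4263 pm is the Compton wavelength of an electron.

For θ = 15°:
cos(15°) = 0.9659
1 - cos(15°) = 0.0341

Δλ = 2.4263 × 0.0341
Δλ = 0.0827 pm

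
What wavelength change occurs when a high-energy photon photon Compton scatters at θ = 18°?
0.1188 pm

Using the Compton scattering formula:
Δλ = λ_C(1 - cos θ)

where λ_C = h/(m_e·c) ≈ 2.4263 pm is the Compton wavelength of an electron.

For θ = 18°:
cos(18°) = 0.9511
1 - cos(18°) = 0.0489

Δλ = 2.4263 × 0.0489
Δλ = 0.1188 pm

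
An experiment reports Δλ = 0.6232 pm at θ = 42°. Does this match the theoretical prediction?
Yes, consistent

Calculate the expected shift for θ = 42°:

Δλ_expected = λ_C(1 - cos(42°))
Δλ_expected = 2.4263 × (1 - cos(42°))
Δλ_expected = 2.4263 × 0.2569
Δλ_expected = 0.6232 pm

Given shift: 0.6232 pm
Expected shift: 0.6232 pm
Difference: 0.0000 pm

The values match. This is consistent with Compton scattering at the stated angle.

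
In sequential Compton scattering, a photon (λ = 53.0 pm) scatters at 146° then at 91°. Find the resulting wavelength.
59.9065 pm

Apply Compton shift twice:

First scattering at θ₁ = 146°:
Δλ₁ = λ_C(1 - cos(146°))
Δλ₁ = 2.4263 × 1.8290
Δλ₁ = 4.4378 pm

After first scattering:
λ₁ = 53.0 + 4.4378 = 57.4378 pm

Second scattering at θ₂ = 91°:
Δλ₂ = λ_C(1 - cos(91°))
Δλ₂ = 2.4263 × 1.0175
Δλ₂ = 2.4687 pm

Final wavelength:
λ₂ = 57.4378 + 2.4687 = 59.9065 pm

Total shift: Δλ_total = 4.4378 + 2.4687 = 6.9065 pm

(Intermediate values are shown rounded; full precision is carried through to the final answer.)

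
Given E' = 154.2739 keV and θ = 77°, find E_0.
201.3999 keV

Convert final energy to wavelength (hc ≈ 1239.842 keV·pm):
λ' = hc/E' = 1239.842 / 154.2739 = 8.0366 pm

Calculate the Compton shift:
Δλ = λ_C(1 - cos(77°))
Δλ = 2.4263 × (1 - cos(77°))
Δλ = 1.8805 pm

Initial wavelength:
λ = λ' - Δλ = 8.0366 - 1.8805 = 6.1561 pm

Initial energy:
E = hc/λ = 1239.842 / 6.1561 = 201.3999 keV

(Intermediate values are shown rounded; full precision is carried through to the final answer.)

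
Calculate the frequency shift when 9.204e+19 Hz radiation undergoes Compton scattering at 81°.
3.552e+19 Hz (decrease)

Convert frequency to wavelength (c = 299792458 m/s):
λ₀ = c/f₀ = 299792458/9.204e+19 = 3.2571975e-12 m = 3.2572 pm

Calculate Compton shift:
Δλ = λ_C(1 - cos(81°)) = 2.0468 pm

Final wavelength:
λ' = λ₀ + Δλ = 3.2572 + 2.0468 = 5.3039 pm

Final frequency:
f' = c/λ' = 299792458/5.3039492e-12 = 5.6522498e+19 Hz

Frequency shift (decrease):
Δf = f₀ - f' = 9.204e+19 - 5.6522498e+19 = 3.552e+19 Hz

(Intermediate values are shown rounded; full precision is carried through to the final answer.)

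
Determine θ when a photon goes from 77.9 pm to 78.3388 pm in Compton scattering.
35.00°

First find the wavelength shift:
Δλ = λ' - λ = 78.3388 - 77.9 = 0.4388 pm

Using Δλ = λ_C(1 - cos θ), with λ_C = h/(m_e·c) ≈ 2.42631024 pm:
cos θ = 1 - Δλ/λ_C
cos θ = 1 - 0.4388/2.42631024
cos θ = 0.819149

θ = arccos(0.819149)
θ = 35.00°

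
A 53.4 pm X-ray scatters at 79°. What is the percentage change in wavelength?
3.6767%

Calculate the Compton shift:
Δλ = λ_C(1 - cos(79°))
Δλ = 2.4263 × (1 - cos(79°))
Δλ = 2.4263 × 0.8092
Δλ = 1.9633 pm

Percentage change:
(Δλ/λ₀) × 100 = (1.9633/53.4) × 100
= 3.6767%

(Intermediate values are shown rounded; full precision is carried through to the final answer.)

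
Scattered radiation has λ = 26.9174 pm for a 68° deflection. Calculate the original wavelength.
25.4000 pm

From λ' = λ + Δλ, we have λ = λ' - Δλ

First calculate the Compton shift:
Δλ = λ_C(1 - cos θ)
Δλ = 2.4263 × (1 - cos(68°))
Δλ = 2.4263 × 0.6254
Δλ = 1.5174 pm

Initial wavelength:
λ = λ' - Δλ
λ = 26.9174 - 1.5174
λ = 25.4000 pm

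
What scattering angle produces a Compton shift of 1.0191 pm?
54.55°

From the Compton formula Δλ = λ_C(1 - cos θ), we can solve for θ:

cos θ = 1 - Δλ/λ_C

Given:
- Δλ = 1.0191 pm
- λ_C = h/(m_e·c) ≈ 2.42631024 pm

cos θ = 1 - 1.0191/2.42631024
cos θ = 1 - 0.420020
cos θ = 0.579980

θ = arccos(0.579980)
θ = 54.55°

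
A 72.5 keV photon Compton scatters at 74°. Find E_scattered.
65.7434 keV

First convert energy to wavelength:
λ = hc/E, with hc ≈ 1239.842 keV·pm (i.e. 1239.842 eV·nm)

For E = 72.5 keV = 72500 eV:
λ = 1239.842 keV·pm / 72.5 keV
λ = 17.1013 pm

Calculate the Compton shift:
Δλ = λ_C(1 - cos(74°)) = 2.4263 × 0.7244
Δλ = 1.7575 pm

Final wavelength:
λ' = 17.1013 + 1.7575 = 18.8588 pm

Final energy:
E' = hc/λ' = 1239.842 / 18.8588 = 65.7434 keV

(Intermediate values are shown rounded; full precision is carried through to the final answer.)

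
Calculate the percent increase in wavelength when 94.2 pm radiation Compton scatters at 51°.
0.9548%

Calculate the Compton shift:
Δλ = λ_C(1 - cos(51°))
Δλ = 2.4263 × (1 - cos(51°))
Δλ = 2.4263 × 0.3707
Δλ = 0.8994 pm

Percentage change:
(Δλ/λ₀) × 100 = (0.8994/94.2) × 100
= 0.9548%

(Intermediate values are shown rounded; full precision is carried through to the final answer.)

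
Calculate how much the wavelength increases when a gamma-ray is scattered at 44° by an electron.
0.6810 pm

Using the Compton scattering formula:
Δλ = λ_C(1 - cos θ)

where λ_C = h/(m_e·c) ≈ 2.4263 pm is the Compton wavelength of an electron.

For θ = 44°:
cos(44°) = 0.7193
1 - cos(44°) = 0.2807

Δλ = 2.4263 × 0.2807
Δλ = 0.6810 pm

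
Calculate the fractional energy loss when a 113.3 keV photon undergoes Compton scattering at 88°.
0.1763 (or 17.63%)

Calculate initial and final photon energies:

Initial: E₀ = 113.3 keV → λ₀ = 10.9430 pm
Compton shift: Δλ = 2.3416 pm
Final wavelength: λ' = 13.2846 pm
Final energy: E' = 93.3290 keV

Fractional energy loss:
(E₀ - E')/E₀ = (113.3000 - 93.3290)/113.3000
= 19.9710/113.3000
= 0.1763
= 17.63%

(Intermediate values are shown rounded; full precision is carried through to the final answer.)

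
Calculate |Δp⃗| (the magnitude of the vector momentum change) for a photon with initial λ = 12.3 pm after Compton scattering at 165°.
9.1916e-23 kg·m/s

Photon momentum magnitude is p = h/λ.

Initial momentum:
p₀ = h/λ = 6.6261e-34/1.2300e-11 = 5.3870e-23 kg·m/s

After scattering:
λ' = λ + Δλ = 12.3 + 4.7699 = 17.0699 pm
p' = h/λ' = 6.6261e-34/1.7070e-11 = 3.8817e-23 kg·m/s

Momentum is a vector; the scattered photon's direction makes angle θ = 165° with the incident direction. The magnitude of the vector change Δp⃗ = p⃗₀ − p⃗' is found from the law of cosines:
|Δp⃗|² = p₀² + p'² − 2p₀p'cos θ
|Δp⃗|² = (5.3870e-23)² + (3.8817e-23)² − 2·5.3870e-23·3.8817e-23·cos(165°)
|Δp⃗| = 9.1916e-23 kg·m/s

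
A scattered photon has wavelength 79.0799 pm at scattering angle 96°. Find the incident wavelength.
76.4000 pm

From λ' = λ + Δλ, we have λ = λ' - Δλ

First calculate the Compton shift:
Δλ = λ_C(1 - cos θ)
Δλ = 2.4263 × (1 - cos(96°))
Δλ = 2.4263 × 1.1045
Δλ = 2.6799 pm

Initial wavelength:
λ = λ' - Δλ
λ = 79.0799 - 2.6799
λ = 76.4000 pm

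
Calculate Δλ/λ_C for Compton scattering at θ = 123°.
1.5446 λ_C

The Compton shift formula is:
Δλ = λ_C(1 - cos θ)

Dividing both sides by λ_C:
Δλ/λ_C = 1 - cos θ

For θ = 123°:
Δλ/λ_C = 1 - cos(123°)
Δλ/λ_C = 1 - -0.5446
Δλ/λ_C = 1.5446

This means the shift is 1.5446 × λ_C = 3.7478 pm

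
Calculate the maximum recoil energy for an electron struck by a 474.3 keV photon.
308.2497 keV

Maximum energy transfer occurs at θ = 180° (backscattering).

Initial photon: E₀ = 474.3 keV → λ₀ = 2.6140 pm

Maximum Compton shift (at 180°):
Δλ_max = 2λ_C = 2 × 2.4263 = 4.8526 pm

Final wavelength:
λ' = 2.6140 + 4.8526 = 7.4667 pm

Minimum photon energy (maximum energy to electron):
E'_min = hc/λ' = 166.0503 keV

Maximum electron kinetic energy:
K_max = E₀ - E'_min = 474.3000 - 166.0503 = 308.2497 keV

(Intermediate values are shown rounded; full precision is carried through to the final answer.)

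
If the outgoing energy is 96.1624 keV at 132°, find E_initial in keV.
140.2000 keV

Convert final energy to wavelength (hc ≈ 1239.842 keV·pm):
λ' = hc/E' = 1239.842 / 96.1624 = 12.8932 pm

Calculate the Compton shift:
Δλ = λ_C(1 - cos(132°))
Δλ = 2.4263 × (1 - cos(132°))
Δλ = 4.0498 pm

Initial wavelength:
λ = λ' - Δλ = 12.8932 - 4.0498 = 8.8434 pm

Initial energy:
E = hc/λ = 1239.842 / 8.8434 = 140.2000 keV

(Intermediate values are shown rounded; full precision is carried through to the final answer.)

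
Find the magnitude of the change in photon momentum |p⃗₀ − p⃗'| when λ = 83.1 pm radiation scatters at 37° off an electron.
5.0455e-24 kg·m/s

Photon momentum magnitude is p = h/λ.

Initial momentum:
p₀ = h/λ = 6.6261e-34/8.3100e-11 = 7.9736e-24 kg·m/s

After scattering:
λ' = λ + Δλ = 83.1 + 0.4886 = 83.5886 pm
p' = h/λ' = 6.6261e-34/8.3589e-11 = 7.9270e-24 kg·m/s

Momentum is a vector; the scattered photon's direction makes angle θ = 37° with the incident direction. The magnitude of the vector change Δp⃗ = p⃗₀ − p⃗' is found from the law of cosines:
|Δp⃗|² = p₀² + p'² − 2p₀p'cos θ
|Δp⃗|² = (7.9736e-24)² + (7.9270e-24)² − 2·7.9736e-24·7.9270e-24·cos(37°)
|Δp⃗| = 5.0455e-24 kg·m/s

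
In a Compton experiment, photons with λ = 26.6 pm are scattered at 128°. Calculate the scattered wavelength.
30.5201 pm

Using the Compton scattering formula:
λ' = λ + Δλ = λ + λ_C(1 - cos θ)

Given:
- Initial wavelength λ = 26.6 pm
- Scattering angle θ = 128°
- Compton wavelength λ_C ≈ 2.4263 pm

Calculate the shift:
Δλ = 2.4263 × (1 - cos(128°))
Δλ = 2.4263 × 1.6157
Δλ = 3.9201 pm

Final wavelength:
λ' = 26.6 + 3.9201 = 30.5201 pm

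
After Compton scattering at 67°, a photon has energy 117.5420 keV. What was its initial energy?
136.7000 keV

Convert final energy to wavelength (hc ≈ 1239.842 keV·pm):
λ' = hc/E' = 1239.842 / 117.5420 = 10.5481 pm

Calculate the Compton shift:
Δλ = λ_C(1 - cos(67°))
Δλ = 2.4263 × (1 - cos(67°))
Δλ = 1.4783 pm

Initial wavelength:
λ = λ' - Δλ = 10.5481 - 1.4783 = 9.0698 pm

Initial energy:
E = hc/λ = 1239.842 / 9.0698 = 136.7000 keV

(Intermediate values are shown rounded; full precision is carried through to the final answer.)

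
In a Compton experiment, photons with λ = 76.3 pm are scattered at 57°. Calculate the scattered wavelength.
77.4048 pm

Using the Compton scattering formula:
λ' = λ + Δλ = λ + λ_C(1 - cos θ)

Given:
- Initial wavelength λ = 76.3 pm
- Scattering angle θ = 57°
- Compton wavelength λ_C ≈ 2.4263 pm

Calculate the shift:
Δλ = 2.4263 × (1 - cos(57°))
Δλ = 2.4263 × 0.4554
Δλ = 1.1048 pm

Final wavelength:
λ' = 76.3 + 1.1048 = 77.4048 pm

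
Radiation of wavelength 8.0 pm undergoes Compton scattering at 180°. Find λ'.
12.8526 pm

Using the Compton formula: λ' = λ + λ_C(1 − cos θ)

For θ = 180°, cos θ = -1 (exact) = -1.0000, so:
1 − cos 180° = 1 − (-1) = 2.0000

Δλ = λ_C × 2.0000 = 2.4263 × 2.0000 = 4.8526 pm

λ' = 8.0 + 4.8526 = 12.8526 pm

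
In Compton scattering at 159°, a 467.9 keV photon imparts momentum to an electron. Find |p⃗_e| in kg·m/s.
3.3588e-22 kg·m/s

The electron is initially at rest, so by conservation of momentum:
p⃗_e = p⃗₀ − p⃗'  (incident photon momentum minus scattered photon momentum)

Photon momentum magnitudes (p = h/λ = E/c):
λ₀ = hc/E₀ = 2.6498 pm → p₀ = h/λ₀ = 2.5006e-22 kg·m/s
Δλ = λ_C(1 − cos 159°) = 4.6915 pm
λ' = 7.3413 pm → p' = h/λ' = 9.0258e-23 kg·m/s

The scattered photon makes angle θ = 159° with the incident direction, so by the law of cosines:
|p⃗_e|² = p₀² + p'² − 2p₀p'cos θ
|p⃗_e|² = (2.5006e-22)² + (9.0258e-23)² − 2·2.5006e-22·9.0258e-23·cos(159°)
|p⃗_e| = 3.3588e-22 kg·m/s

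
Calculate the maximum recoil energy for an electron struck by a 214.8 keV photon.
98.1057 keV

Maximum energy transfer occurs at θ = 180° (backscattering).

Initial photon: E₀ = 214.8 keV → λ₀ = 5.7721 pm

Maximum Compton shift (at 180°):
Δλ_max = 2λ_C = 2 × 2.4263 = 4.8526 pm

Final wavelength:
λ' = 5.7721 + 4.8526 = 10.6247 pm

Minimum photon energy (maximum energy to electron):
E'_min = hc/λ' = 116.6943 keV

Maximum electron kinetic energy:
K_max = E₀ - E'_min = 214.8000 - 116.6943 = 98.1057 keV

(Intermediate values are shown rounded; full precision is carried through to the final answer.)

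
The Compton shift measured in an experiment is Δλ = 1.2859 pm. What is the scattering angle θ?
61.96°

From the Compton formula Δλ = λ_C(1 - cos θ), we can solve for θ:

cos θ = 1 - Δλ/λ_C

Given:
- Δλ = 1.2859 pm
- λ_C = h/(m_e·c) ≈ 2.42631024 pm

cos θ = 1 - 1.2859/2.42631024
cos θ = 1 - 0.529982
cos θ = 0.470018

θ = arccos(0.470018)
θ = 61.96°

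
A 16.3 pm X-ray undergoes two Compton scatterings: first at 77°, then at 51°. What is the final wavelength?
19.0799 pm

Apply Compton shift twice:

First scattering at θ₁ = 77°:
Δλ₁ = λ_C(1 - cos(77°))
Δλ₁ = 2.4263 × 0.7750
Δλ₁ = 1.8805 pm

After first scattering:
λ₁ = 16.3 + 1.8805 = 18.1805 pm

Second scattering at θ₂ = 51°:
Δλ₂ = λ_C(1 - cos(51°))
Δλ₂ = 2.4263 × 0.3707
Δλ₂ = 0.8994 pm

Final wavelength:
λ₂ = 18.1805 + 0.8994 = 19.0799 pm

Total shift: Δλ_total = 1.8805 + 0.8994 = 2.7799 pm

(Intermediate values are shown rounded; full precision is carried through to the final answer.)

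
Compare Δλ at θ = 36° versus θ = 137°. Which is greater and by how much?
137° produces the larger shift by a factor of 9.065

Calculate both shifts using Δλ = λ_C(1 - cos θ):

For θ₁ = 36°:
Δλ₁ = 2.4263 × (1 - cos(36°))
Δλ₁ = 2.4263 × 0.1910
Δλ₁ = 0.4634 pm

For θ₂ = 137°:
Δλ₂ = 2.4263 × (1 - cos(137°))
Δλ₂ = 2.4263 × 1.7314
Δλ₂ = 4.2008 pm

The 137° angle produces the larger shift.
Ratio: 4.2008/0.4634 = 9.065

(Intermediate values are shown rounded; full precision is carried through to the final answer.)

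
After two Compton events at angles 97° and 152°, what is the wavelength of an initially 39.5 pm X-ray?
46.7906 pm

Apply Compton shift twice:

First scattering at θ₁ = 97°:
Δλ₁ = λ_C(1 - cos(97°))
Δλ₁ = 2.4263 × 1.1219
Δλ₁ = 2.7220 pm

After first scattering:
λ₁ = 39.5 + 2.7220 = 42.2220 pm

Second scattering at θ₂ = 152°:
Δλ₂ = λ_C(1 - cos(152°))
Δλ₂ = 2.4263 × 1.8829
Δλ₂ = 4.5686 pm

Final wavelength:
λ₂ = 42.2220 + 4.5686 = 46.7906 pm

Total shift: Δλ_total = 2.7220 + 4.5686 = 7.2906 pm

(Intermediate values are shown rounded; full precision is carried through to the final answer.)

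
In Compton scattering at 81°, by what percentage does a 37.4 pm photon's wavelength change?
5.4726%

Calculate the Compton shift:
Δλ = λ_C(1 - cos(81°))
Δλ = 2.4263 × (1 - cos(81°))
Δλ = 2.4263 × 0.8436
Δλ = 2.0468 pm

Percentage change:
(Δλ/λ₀) × 100 = (2.0468/37.4) × 100
= 5.4726%

(Intermediate values are shown rounded; full precision is carried through to the final answer.)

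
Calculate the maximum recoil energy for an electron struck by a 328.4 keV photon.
184.7006 keV

Maximum energy transfer occurs at θ = 180° (backscattering).

Initial photon: E₀ = 328.4 keV → λ₀ = 3.7754 pm

Maximum Compton shift (at 180°):
Δλ_max = 2λ_C = 2 × 2.4263 = 4.8526 pm

Final wavelength:
λ' = 3.7754 + 4.8526 = 8.6280 pm

Minimum photon energy (maximum energy to electron):
E'_min = hc/λ' = 143.6994 keV

Maximum electron kinetic energy:
K_max = E₀ - E'_min = 328.4000 - 143.6994 = 184.7006 keV

(Intermediate values are shown rounded; full precision is carried through to the final answer.)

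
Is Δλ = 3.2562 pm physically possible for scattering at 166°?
No, inconsistent

Calculate the expected shift for θ = 166°:

Δλ_expected = λ_C(1 - cos(166°))
Δλ_expected = 2.4263 × (1 - cos(166°))
Δλ_expected = 2.4263 × 1.9703
Δλ_expected = 4.7805 pm

Given shift: 3.2562 pm
Expected shift: 4.7805 pm
Difference: 1.5244 pm

The values do not match. The given shift corresponds to θ ≈ 110.0°, not 166°.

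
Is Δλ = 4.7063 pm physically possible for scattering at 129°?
No, inconsistent

Calculate the expected shift for θ = 129°:

Δλ_expected = λ_C(1 - cos(129°))
Δλ_expected = 2.4263 × (1 - cos(129°))
Δλ_expected = 2.4263 × 1.6293
Δλ_expected = 3.9532 pm

Given shift: 4.7063 pm
Expected shift: 3.9532 pm
Difference: 0.7531 pm

The values do not match. The given shift corresponds to θ ≈ 160.0°, not 129°.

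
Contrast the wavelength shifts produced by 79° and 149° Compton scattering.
149° produces the larger shift by a factor of 2.295

Calculate both shifts using Δλ = λ_C(1 - cos θ):

For θ₁ = 79°:
Δλ₁ = 2.4263 × (1 - cos(79°))
Δλ₁ = 2.4263 × 0.8092
Δλ₁ = 1.9633 pm

For θ₂ = 149°:
Δλ₂ = 2.4263 × (1 - cos(149°))
Δλ₂ = 2.4263 × 1.8572
Δλ₂ = 4.5061 pm

The 149° angle produces the larger shift.
Ratio: 4.5061/1.9633 = 2.295

(Intermediate values are shown rounded; full precision is carried through to the final answer.)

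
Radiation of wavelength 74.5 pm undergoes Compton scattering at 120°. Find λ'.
78.1395 pm

Using the Compton formula: λ' = λ + λ_C(1 − cos θ)

For θ = 120°, cos θ = -1/2 (exact) = -0.5000, so:
1 − cos 120° = 1 − (-1/2) = 1.5000

Δλ = λ_C × 1.5000 = 2.4263 × 1.5000 = 3.6395 pm

λ' = 74.5 + 3.6395 = 78.1395 pm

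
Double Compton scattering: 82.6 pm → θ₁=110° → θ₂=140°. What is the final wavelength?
90.1411 pm

Apply Compton shift twice:

First scattering at θ₁ = 110°:
Δλ₁ = λ_C(1 - cos(110°))
Δλ₁ = 2.4263 × 1.3420
Δλ₁ = 3.2562 pm

After first scattering:
λ₁ = 82.6 + 3.2562 = 85.8562 pm

Second scattering at θ₂ = 140°:
Δλ₂ = λ_C(1 - cos(140°))
Δλ₂ = 2.4263 × 1.7660
Δλ₂ = 4.2850 pm

Final wavelength:
λ₂ = 85.8562 + 4.2850 = 90.1411 pm

Total shift: Δλ_total = 3.2562 + 4.2850 = 7.5411 pm

(Intermediate values are shown rounded; full precision is carried through to the final answer.)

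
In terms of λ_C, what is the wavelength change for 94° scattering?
1.0698 λ_C

The Compton shift formula is:
Δλ = λ_C(1 - cos θ)

Dividing both sides by λ_C:
Δλ/λ_C = 1 - cos θ

For θ = 94°:
Δλ/λ_C = 1 - cos(94°)
Δλ/λ_C = 1 - -0.0698
Δλ/λ_C = 1.0698

This means the shift is 1.0698 × λ_C = 2.5956 pm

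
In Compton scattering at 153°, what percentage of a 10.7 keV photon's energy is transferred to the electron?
0.0381 (or 3.81%)

Calculate initial and final photon energies:

Initial: E₀ = 10.7 keV → λ₀ = 115.8731 pm
Compton shift: Δλ = 4.5882 pm
Final wavelength: λ' = 120.4613 pm
Final energy: E' = 10.2925 keV

Fractional energy loss:
(E₀ - E')/E₀ = (10.7000 - 10.2925)/10.7000
= 0.4075/10.7000
= 0.0381
= 3.81%

(Intermediate values are shown rounded; full precision is carried through to the final answer.)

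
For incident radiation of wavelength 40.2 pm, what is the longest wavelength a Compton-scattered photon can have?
45.0526 pm (at θ = 180°)

The Compton shift is Δλ = λ_C(1 − cos θ).

Since cos θ ranges from −1 to 1, the factor (1 − cos θ) ranges from 0 to 2; the maximum shift occurs at θ = 180° (backscattering):
Δλ_max = 2λ_C = 2 × 2.4263 pm = 4.8526 pm

Maximum scattered wavelength:
λ'_max = λ₀ + Δλ_max = 40.2 + 4.8526 = 45.0526 pm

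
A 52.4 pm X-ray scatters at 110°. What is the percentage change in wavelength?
6.2140%

Calculate the Compton shift:
Δλ = λ_C(1 - cos(110°))
Δλ = 2.4263 × (1 - cos(110°))
Δλ = 2.4263 × 1.3420
Δλ = 3.2562 pm

Percentage change:
(Δλ/λ₀) × 100 = (3.2562/52.4) × 100
= 6.2140%

(Intermediate values are shown rounded; full precision is carried through to the final answer.)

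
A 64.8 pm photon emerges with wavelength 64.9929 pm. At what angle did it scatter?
23.00°

First find the wavelength shift:
Δλ = λ' - λ = 64.9929 - 64.8 = 0.1929 pm

Using Δλ = λ_C(1 - cos θ), with λ_C = h/(m_e·c) ≈ 2.42631024 pm:
cos θ = 1 - Δλ/λ_C
cos θ = 1 - 0.1929/2.42631024
cos θ = 0.920497

θ = arccos(0.920497)
θ = 23.00°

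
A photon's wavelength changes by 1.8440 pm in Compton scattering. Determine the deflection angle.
76.11°

From the Compton formula Δλ = λ_C(1 - cos θ), we can solve for θ:

cos θ = 1 - Δλ/λ_C

Given:
- Δλ = 1.8440 pm
- λ_C = h/(m_e·c) ≈ 2.42631024 pm

cos θ = 1 - 1.8440/2.42631024
cos θ = 1 - 0.760002
cos θ = 0.239998

θ = arccos(0.239998)
θ = 76.11°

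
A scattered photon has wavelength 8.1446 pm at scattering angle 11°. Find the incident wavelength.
8.1000 pm

From λ' = λ + Δλ, we have λ = λ' - Δλ

First calculate the Compton shift:
Δλ = λ_C(1 - cos θ)
Δλ = 2.4263 × (1 - cos(11°))
Δλ = 2.4263 × 0.0184
Δλ = 0.0446 pm

Initial wavelength:
λ = λ' - Δλ
λ = 8.1446 - 0.0446
λ = 8.1000 pm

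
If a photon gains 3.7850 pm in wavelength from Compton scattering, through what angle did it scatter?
124.05°

From the Compton formula Δλ = λ_C(1 - cos θ), we can solve for θ:

cos θ = 1 - Δλ/λ_C

Given:
- Δλ = 3.7850 pm
- λ_C = h/(m_e·c) ≈ 2.42631024 pm

cos θ = 1 - 3.7850/2.42631024
cos θ = 1 - 1.559982
cos θ = -0.559982

θ = arccos(-0.559982)
θ = 124.05°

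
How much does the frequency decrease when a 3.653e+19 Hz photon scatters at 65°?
5.326e+18 Hz (decrease)

Convert frequency to wavelength (c = 299792458 m/s):
λ₀ = c/f₀ = 299792458/3.653e+19 = 8.2067467e-12 m = 8.2067 pm

Calculate Compton shift:
Δλ = λ_C(1 - cos(65°)) = 1.4009 pm

Final wavelength:
λ' = λ₀ + Δλ = 8.2067 + 1.4009 = 9.6077 pm

Final frequency:
f' = c/λ' = 299792458/9.6076539e-12 = 3.1203503e+19 Hz

Frequency shift (decrease):
Δf = f₀ - f' = 3.653e+19 - 3.1203503e+19 = 5.326e+18 Hz

(Intermediate values are shown rounded; full precision is carried through to the final answer.)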